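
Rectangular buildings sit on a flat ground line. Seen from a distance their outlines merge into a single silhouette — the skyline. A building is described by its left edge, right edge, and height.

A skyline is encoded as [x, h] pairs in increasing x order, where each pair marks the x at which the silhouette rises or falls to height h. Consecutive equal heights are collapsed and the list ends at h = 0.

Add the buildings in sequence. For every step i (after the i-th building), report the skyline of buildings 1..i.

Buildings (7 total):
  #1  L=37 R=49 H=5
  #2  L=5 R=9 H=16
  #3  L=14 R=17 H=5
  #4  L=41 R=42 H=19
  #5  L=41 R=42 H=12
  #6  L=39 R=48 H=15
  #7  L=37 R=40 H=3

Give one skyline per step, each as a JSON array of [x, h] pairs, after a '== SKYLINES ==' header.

== SKYLINES ==
[[37,5],[49,0]]
[[5,16],[9,0],[37,5],[49,0]]
[[5,16],[9,0],[14,5],[17,0],[37,5],[49,0]]
[[5,16],[9,0],[14,5],[17,0],[37,5],[41,19],[42,5],[49,0]]
[[5,16],[9,0],[14,5],[17,0],[37,5],[41,19],[42,5],[49,0]]
[[5,16],[9,0],[14,5],[17,0],[37,5],[39,15],[41,19],[42,15],[48,5],[49,0]]
[[5,16],[9,0],[14,5],[17,0],[37,5],[39,15],[41,19],[42,15],[48,5],[49,0]]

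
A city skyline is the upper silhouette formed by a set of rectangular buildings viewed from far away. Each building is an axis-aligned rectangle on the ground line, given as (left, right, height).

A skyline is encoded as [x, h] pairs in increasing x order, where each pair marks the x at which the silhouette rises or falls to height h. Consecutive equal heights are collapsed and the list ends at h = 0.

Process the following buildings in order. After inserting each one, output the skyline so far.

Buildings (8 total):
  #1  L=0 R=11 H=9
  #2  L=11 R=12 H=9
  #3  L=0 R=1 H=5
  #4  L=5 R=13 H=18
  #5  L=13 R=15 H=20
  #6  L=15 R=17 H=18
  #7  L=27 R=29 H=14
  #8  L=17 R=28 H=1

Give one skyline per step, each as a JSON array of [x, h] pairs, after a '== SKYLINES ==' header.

== SKYLINES ==
[[0,9],[11,0]]
[[0,9],[12,0]]
[[0,9],[12,0]]
[[0,9],[5,18],[13,0]]
[[0,9],[5,18],[13,20],[15,0]]
[[0,9],[5,18],[13,20],[15,18],[17,0]]
[[0,9],[5,18],[13,20],[15,18],[17,0],[27,14],[29,0]]
[[0,9],[5,18],[13,20],[15,18],[17,1],[27,14],[29,0]]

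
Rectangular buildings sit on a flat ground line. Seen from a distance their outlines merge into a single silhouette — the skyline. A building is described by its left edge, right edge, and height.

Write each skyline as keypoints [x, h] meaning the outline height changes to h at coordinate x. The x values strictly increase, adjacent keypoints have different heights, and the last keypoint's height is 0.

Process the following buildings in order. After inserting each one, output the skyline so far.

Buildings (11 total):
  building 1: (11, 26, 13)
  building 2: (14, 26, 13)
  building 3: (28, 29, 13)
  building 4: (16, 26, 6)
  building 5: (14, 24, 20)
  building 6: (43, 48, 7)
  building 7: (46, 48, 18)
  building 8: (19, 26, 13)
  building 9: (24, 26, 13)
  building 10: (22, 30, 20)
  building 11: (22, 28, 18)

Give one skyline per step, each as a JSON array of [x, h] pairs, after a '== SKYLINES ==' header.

== SKYLINES ==
[[11,13],[26,0]]
[[11,13],[26,0]]
[[11,13],[26,0],[28,13],[29,0]]
[[11,13],[26,0],[28,13],[29,0]]
[[11,13],[14,20],[24,13],[26,0],[28,13],[29,0]]
[[11,13],[14,20],[24,13],[26,0],[28,13],[29,0],[43,7],[48,0]]
[[11,13],[14,20],[24,13],[26,0],[28,13],[29,0],[43,7],[46,18],[48,0]]
[[11,13],[14,20],[24,13],[26,0],[28,13],[29,0],[43,7],[46,18],[48,0]]
[[11,13],[14,20],[24,13],[26,0],[28,13],[29,0],[43,7],[46,18],[48,0]]
[[11,13],[14,20],[30,0],[43,7],[46,18],[48,0]]
[[11,13],[14,20],[30,0],[43,7],[46,18],[48,0]]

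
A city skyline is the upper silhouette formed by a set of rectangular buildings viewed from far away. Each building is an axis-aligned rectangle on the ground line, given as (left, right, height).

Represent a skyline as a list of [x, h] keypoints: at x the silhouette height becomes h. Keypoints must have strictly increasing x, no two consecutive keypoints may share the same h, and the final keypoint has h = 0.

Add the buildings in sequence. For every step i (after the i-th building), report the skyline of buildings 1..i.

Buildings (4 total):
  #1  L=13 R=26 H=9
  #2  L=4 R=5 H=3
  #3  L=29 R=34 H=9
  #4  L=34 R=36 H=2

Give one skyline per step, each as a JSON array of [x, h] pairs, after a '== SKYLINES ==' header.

== SKYLINES ==
[[13,9],[26,0]]
[[4,3],[5,0],[13,9],[26,0]]
[[4,3],[5,0],[13,9],[26,0],[29,9],[34,0]]
[[4,3],[5,0],[13,9],[26,0],[29,9],[34,2],[36,0]]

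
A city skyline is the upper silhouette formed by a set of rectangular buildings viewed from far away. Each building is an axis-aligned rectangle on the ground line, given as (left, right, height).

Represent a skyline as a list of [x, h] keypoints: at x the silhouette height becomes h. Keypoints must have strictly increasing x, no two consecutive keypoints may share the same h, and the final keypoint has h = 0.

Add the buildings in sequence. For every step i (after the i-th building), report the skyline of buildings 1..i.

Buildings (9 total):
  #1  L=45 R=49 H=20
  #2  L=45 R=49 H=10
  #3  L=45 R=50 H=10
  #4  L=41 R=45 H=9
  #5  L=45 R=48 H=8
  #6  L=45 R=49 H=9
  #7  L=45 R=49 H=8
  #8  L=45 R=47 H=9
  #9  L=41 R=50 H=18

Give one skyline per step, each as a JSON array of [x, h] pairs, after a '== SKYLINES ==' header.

== SKYLINES ==
[[45,20],[49,0]]
[[45,20],[49,0]]
[[45,20],[49,10],[50,0]]
[[41,9],[45,20],[49,10],[50,0]]
[[41,9],[45,20],[49,10],[50,0]]
[[41,9],[45,20],[49,10],[50,0]]
[[41,9],[45,20],[49,10],[50,0]]
[[41,9],[45,20],[49,10],[50,0]]
[[41,18],[45,20],[49,18],[50,0]]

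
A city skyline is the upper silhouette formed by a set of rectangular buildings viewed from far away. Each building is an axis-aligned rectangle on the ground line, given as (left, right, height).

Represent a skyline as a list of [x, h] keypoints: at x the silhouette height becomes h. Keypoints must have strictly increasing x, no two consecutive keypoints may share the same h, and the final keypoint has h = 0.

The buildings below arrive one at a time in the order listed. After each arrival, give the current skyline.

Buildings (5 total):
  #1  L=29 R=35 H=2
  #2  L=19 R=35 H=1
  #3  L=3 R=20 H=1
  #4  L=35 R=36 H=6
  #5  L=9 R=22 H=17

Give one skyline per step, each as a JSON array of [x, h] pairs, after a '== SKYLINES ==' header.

== SKYLINES ==
[[29,2],[35,0]]
[[19,1],[29,2],[35,0]]
[[3,1],[29,2],[35,0]]
[[3,1],[29,2],[35,6],[36,0]]
[[3,1],[9,17],[22,1],[29,2],[35,6],[36,0]]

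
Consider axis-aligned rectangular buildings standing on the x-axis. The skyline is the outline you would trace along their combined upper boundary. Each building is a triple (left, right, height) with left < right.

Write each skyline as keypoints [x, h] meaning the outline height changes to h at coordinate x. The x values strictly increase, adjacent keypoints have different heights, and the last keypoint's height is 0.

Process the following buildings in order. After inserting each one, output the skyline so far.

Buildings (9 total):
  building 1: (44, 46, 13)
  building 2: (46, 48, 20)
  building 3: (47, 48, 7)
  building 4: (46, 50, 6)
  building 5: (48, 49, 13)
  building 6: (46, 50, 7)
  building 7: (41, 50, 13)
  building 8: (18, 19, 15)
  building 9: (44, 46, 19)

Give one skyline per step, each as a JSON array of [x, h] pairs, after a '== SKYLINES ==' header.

== SKYLINES ==
[[44,13],[46,0]]
[[44,13],[46,20],[48,0]]
[[44,13],[46,20],[48,0]]
[[44,13],[46,20],[48,6],[50,0]]
[[44,13],[46,20],[48,13],[49,6],[50,0]]
[[44,13],[46,20],[48,13],[49,7],[50,0]]
[[41,13],[46,20],[48,13],[50,0]]
[[18,15],[19,0],[41,13],[46,20],[48,13],[50,0]]
[[18,15],[19,0],[41,13],[44,19],[46,20],[48,13],[50,0]]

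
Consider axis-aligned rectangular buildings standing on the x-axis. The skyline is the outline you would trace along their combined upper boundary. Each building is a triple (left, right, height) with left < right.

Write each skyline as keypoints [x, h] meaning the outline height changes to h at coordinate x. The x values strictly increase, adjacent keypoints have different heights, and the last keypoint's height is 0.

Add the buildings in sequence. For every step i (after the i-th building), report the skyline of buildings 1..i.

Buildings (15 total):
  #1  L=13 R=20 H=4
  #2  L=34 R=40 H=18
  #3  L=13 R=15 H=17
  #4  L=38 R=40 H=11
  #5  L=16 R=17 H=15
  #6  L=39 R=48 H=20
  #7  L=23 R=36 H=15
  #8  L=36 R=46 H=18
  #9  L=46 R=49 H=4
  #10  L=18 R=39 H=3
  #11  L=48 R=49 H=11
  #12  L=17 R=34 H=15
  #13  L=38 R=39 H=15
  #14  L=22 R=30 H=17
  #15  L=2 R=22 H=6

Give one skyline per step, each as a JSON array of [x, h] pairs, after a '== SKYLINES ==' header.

== SKYLINES ==
[[13,4],[20,0]]
[[13,4],[20,0],[34,18],[40,0]]
[[13,17],[15,4],[20,0],[34,18],[40,0]]
[[13,17],[15,4],[20,0],[34,18],[40,0]]
[[13,17],[15,4],[16,15],[17,4],[20,0],[34,18],[40,0]]
[[13,17],[15,4],[16,15],[17,4],[20,0],[34,18],[39,20],[48,0]]
[[13,17],[15,4],[16,15],[17,4],[20,0],[23,15],[34,18],[39,20],[48,0]]
[[13,17],[15,4],[16,15],[17,4],[20,0],[23,15],[34,18],[39,20],[48,0]]
[[13,17],[15,4],[16,15],[17,4],[20,0],[23,15],[34,18],[39,20],[48,4],[49,0]]
[[13,17],[15,4],[16,15],[17,4],[20,3],[23,15],[34,18],[39,20],[48,4],[49,0]]
[[13,17],[15,4],[16,15],[17,4],[20,3],[23,15],[34,18],[39,20],[48,11],[49,0]]
[[13,17],[15,4],[16,15],[34,18],[39,20],[48,11],[49,0]]
[[13,17],[15,4],[16,15],[34,18],[39,20],[48,11],[49,0]]
[[13,17],[15,4],[16,15],[22,17],[30,15],[34,18],[39,20],[48,11],[49,0]]
[[2,6],[13,17],[15,6],[16,15],[22,17],[30,15],[34,18],[39,20],[48,11],[49,0]]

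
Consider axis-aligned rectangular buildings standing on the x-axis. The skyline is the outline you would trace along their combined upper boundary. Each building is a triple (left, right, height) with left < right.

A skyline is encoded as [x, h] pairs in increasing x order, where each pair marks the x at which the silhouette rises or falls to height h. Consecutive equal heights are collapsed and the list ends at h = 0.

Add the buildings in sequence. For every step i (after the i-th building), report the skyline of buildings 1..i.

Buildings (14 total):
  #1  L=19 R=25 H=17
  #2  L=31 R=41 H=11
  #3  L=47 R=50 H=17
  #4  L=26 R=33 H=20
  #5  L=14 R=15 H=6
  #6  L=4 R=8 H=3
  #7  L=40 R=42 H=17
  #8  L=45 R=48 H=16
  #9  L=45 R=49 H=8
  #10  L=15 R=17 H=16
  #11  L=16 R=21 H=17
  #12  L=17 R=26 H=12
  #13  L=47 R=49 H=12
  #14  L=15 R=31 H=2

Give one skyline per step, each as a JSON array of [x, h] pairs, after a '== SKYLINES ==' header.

== SKYLINES ==
[[19,17],[25,0]]
[[19,17],[25,0],[31,11],[41,0]]
[[19,17],[25,0],[31,11],[41,0],[47,17],[50,0]]
[[19,17],[25,0],[26,20],[33,11],[41,0],[47,17],[50,0]]
[[14,6],[15,0],[19,17],[25,0],[26,20],[33,11],[41,0],[47,17],[50,0]]
[[4,3],[8,0],[14,6],[15,0],[19,17],[25,0],[26,20],[33,11],[41,0],[47,17],[50,0]]
[[4,3],[8,0],[14,6],[15,0],[19,17],[25,0],[26,20],[33,11],[40,17],[42,0],[47,17],[50,0]]
[[4,3],[8,0],[14,6],[15,0],[19,17],[25,0],[26,20],[33,11],[40,17],[42,0],[45,16],[47,17],[50,0]]
[[4,3],[8,0],[14,6],[15,0],[19,17],[25,0],[26,20],[33,11],[40,17],[42,0],[45,16],[47,17],[50,0]]
[[4,3],[8,0],[14,6],[15,16],[17,0],[19,17],[25,0],[26,20],[33,11],[40,17],[42,0],[45,16],[47,17],[50,0]]
[[4,3],[8,0],[14,6],[15,16],[16,17],[25,0],[26,20],[33,11],[40,17],[42,0],[45,16],[47,17],[50,0]]
[[4,3],[8,0],[14,6],[15,16],[16,17],[25,12],[26,20],[33,11],[40,17],[42,0],[45,16],[47,17],[50,0]]
[[4,3],[8,0],[14,6],[15,16],[16,17],[25,12],[26,20],[33,11],[40,17],[42,0],[45,16],[47,17],[50,0]]
[[4,3],[8,0],[14,6],[15,16],[16,17],[25,12],[26,20],[33,11],[40,17],[42,0],[45,16],[47,17],[50,0]]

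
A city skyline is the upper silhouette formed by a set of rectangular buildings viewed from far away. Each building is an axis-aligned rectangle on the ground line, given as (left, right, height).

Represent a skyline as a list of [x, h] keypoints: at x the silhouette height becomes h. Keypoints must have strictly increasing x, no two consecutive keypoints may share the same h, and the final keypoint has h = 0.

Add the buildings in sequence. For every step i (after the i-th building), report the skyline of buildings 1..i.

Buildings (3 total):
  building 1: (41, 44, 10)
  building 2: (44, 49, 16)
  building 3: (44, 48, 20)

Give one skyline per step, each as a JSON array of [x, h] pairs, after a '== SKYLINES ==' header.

== SKYLINES ==
[[41,10],[44,0]]
[[41,10],[44,16],[49,0]]
[[41,10],[44,20],[48,16],[49,0]]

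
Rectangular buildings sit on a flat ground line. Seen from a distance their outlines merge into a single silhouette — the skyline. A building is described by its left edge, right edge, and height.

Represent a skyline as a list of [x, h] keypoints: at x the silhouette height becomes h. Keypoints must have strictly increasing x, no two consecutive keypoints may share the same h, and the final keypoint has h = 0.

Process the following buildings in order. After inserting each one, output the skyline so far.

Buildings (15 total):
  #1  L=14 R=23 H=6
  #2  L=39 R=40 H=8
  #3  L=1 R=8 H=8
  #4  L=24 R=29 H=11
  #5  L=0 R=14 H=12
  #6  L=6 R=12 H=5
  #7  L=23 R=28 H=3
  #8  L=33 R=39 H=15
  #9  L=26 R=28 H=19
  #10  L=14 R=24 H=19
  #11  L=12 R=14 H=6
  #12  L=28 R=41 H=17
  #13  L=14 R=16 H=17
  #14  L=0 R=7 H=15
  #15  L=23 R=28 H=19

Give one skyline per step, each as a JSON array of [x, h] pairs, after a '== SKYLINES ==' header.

== SKYLINES ==
[[14,6],[23,0]]
[[14,6],[23,0],[39,8],[40,0]]
[[1,8],[8,0],[14,6],[23,0],[39,8],[40,0]]
[[1,8],[8,0],[14,6],[23,0],[24,11],[29,0],[39,8],[40,0]]
[[0,12],[14,6],[23,0],[24,11],[29,0],[39,8],[40,0]]
[[0,12],[14,6],[23,0],[24,11],[29,0],[39,8],[40,0]]
[[0,12],[14,6],[23,3],[24,11],[29,0],[39,8],[40,0]]
[[0,12],[14,6],[23,3],[24,11],[29,0],[33,15],[39,8],[40,0]]
[[0,12],[14,6],[23,3],[24,11],[26,19],[28,11],[29,0],[33,15],[39,8],[40,0]]
[[0,12],[14,19],[24,11],[26,19],[28,11],[29,0],[33,15],[39,8],[40,0]]
[[0,12],[14,19],[24,11],[26,19],[28,11],[29,0],[33,15],[39,8],[40,0]]
[[0,12],[14,19],[24,11],[26,19],[28,17],[41,0]]
[[0,12],[14,19],[24,11],[26,19],[28,17],[41,0]]
[[0,15],[7,12],[14,19],[24,11],[26,19],[28,17],[41,0]]
[[0,15],[7,12],[14,19],[28,17],[41,0]]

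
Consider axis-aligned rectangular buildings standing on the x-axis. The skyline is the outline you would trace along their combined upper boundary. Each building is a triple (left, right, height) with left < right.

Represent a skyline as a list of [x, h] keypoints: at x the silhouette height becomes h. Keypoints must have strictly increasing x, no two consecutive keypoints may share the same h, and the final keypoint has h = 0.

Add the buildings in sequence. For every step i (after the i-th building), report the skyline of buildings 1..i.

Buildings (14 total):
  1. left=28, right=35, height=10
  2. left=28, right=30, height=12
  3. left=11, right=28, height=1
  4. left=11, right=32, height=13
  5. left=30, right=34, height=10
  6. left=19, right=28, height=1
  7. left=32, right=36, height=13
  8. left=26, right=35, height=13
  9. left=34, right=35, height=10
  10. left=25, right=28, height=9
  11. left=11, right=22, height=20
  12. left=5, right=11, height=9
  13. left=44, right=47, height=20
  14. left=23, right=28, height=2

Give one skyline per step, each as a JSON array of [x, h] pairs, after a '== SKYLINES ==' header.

== SKYLINES ==
[[28,10],[35,0]]
[[28,12],[30,10],[35,0]]
[[11,1],[28,12],[30,10],[35,0]]
[[11,13],[32,10],[35,0]]
[[11,13],[32,10],[35,0]]
[[11,13],[32,10],[35,0]]
[[11,13],[36,0]]
[[11,13],[36,0]]
[[11,13],[36,0]]
[[11,13],[36,0]]
[[11,20],[22,13],[36,0]]
[[5,9],[11,20],[22,13],[36,0]]
[[5,9],[11,20],[22,13],[36,0],[44,20],[47,0]]
[[5,9],[11,20],[22,13],[36,0],[44,20],[47,0]]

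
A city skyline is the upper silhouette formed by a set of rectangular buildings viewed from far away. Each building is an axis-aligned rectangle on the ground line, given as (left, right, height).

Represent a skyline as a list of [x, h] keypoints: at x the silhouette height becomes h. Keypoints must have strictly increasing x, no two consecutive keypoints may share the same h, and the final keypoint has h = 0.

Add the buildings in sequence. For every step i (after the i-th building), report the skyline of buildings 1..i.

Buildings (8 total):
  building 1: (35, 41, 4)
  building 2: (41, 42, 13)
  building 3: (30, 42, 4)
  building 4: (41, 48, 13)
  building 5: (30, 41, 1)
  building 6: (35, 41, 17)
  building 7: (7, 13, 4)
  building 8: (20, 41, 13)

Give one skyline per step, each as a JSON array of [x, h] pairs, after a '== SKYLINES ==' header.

== SKYLINES ==
[[35,4],[41,0]]
[[35,4],[41,13],[42,0]]
[[30,4],[41,13],[42,0]]
[[30,4],[41,13],[48,0]]
[[30,4],[41,13],[48,0]]
[[30,4],[35,17],[41,13],[48,0]]
[[7,4],[13,0],[30,4],[35,17],[41,13],[48,0]]
[[7,4],[13,0],[20,13],[35,17],[41,13],[48,0]]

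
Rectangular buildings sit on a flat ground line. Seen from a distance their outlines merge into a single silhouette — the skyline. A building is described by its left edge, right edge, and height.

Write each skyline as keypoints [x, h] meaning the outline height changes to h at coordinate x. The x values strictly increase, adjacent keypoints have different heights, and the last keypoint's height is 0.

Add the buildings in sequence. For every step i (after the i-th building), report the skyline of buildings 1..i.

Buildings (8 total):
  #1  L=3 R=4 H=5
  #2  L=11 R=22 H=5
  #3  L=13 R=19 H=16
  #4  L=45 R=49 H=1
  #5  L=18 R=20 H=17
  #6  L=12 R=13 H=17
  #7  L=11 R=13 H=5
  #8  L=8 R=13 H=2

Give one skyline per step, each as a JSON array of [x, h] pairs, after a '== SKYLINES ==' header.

== SKYLINES ==
[[3,5],[4,0]]
[[3,5],[4,0],[11,5],[22,0]]
[[3,5],[4,0],[11,5],[13,16],[19,5],[22,0]]
[[3,5],[4,0],[11,5],[13,16],[19,5],[22,0],[45,1],[49,0]]
[[3,5],[4,0],[11,5],[13,16],[18,17],[20,5],[22,0],[45,1],[49,0]]
[[3,5],[4,0],[11,5],[12,17],[13,16],[18,17],[20,5],[22,0],[45,1],[49,0]]
[[3,5],[4,0],[11,5],[12,17],[13,16],[18,17],[20,5],[22,0],[45,1],[49,0]]
[[3,5],[4,0],[8,2],[11,5],[12,17],[13,16],[18,17],[20,5],[22,0],[45,1],[49,0]]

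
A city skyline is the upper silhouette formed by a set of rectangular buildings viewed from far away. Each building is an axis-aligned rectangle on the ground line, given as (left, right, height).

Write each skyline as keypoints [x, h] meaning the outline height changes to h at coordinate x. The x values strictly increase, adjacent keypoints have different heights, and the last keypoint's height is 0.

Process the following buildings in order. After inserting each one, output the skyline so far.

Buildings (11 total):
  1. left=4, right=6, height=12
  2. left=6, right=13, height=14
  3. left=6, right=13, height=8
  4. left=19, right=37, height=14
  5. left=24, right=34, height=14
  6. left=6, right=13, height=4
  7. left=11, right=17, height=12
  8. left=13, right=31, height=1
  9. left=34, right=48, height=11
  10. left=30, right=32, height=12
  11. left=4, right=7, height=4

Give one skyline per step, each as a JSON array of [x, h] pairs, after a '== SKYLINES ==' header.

== SKYLINES ==
[[4,12],[6,0]]
[[4,12],[6,14],[13,0]]
[[4,12],[6,14],[13,0]]
[[4,12],[6,14],[13,0],[19,14],[37,0]]
[[4,12],[6,14],[13,0],[19,14],[37,0]]
[[4,12],[6,14],[13,0],[19,14],[37,0]]
[[4,12],[6,14],[13,12],[17,0],[19,14],[37,0]]
[[4,12],[6,14],[13,12],[17,1],[19,14],[37,0]]
[[4,12],[6,14],[13,12],[17,1],[19,14],[37,11],[48,0]]
[[4,12],[6,14],[13,12],[17,1],[19,14],[37,11],[48,0]]
[[4,12],[6,14],[13,12],[17,1],[19,14],[37,11],[48,0]]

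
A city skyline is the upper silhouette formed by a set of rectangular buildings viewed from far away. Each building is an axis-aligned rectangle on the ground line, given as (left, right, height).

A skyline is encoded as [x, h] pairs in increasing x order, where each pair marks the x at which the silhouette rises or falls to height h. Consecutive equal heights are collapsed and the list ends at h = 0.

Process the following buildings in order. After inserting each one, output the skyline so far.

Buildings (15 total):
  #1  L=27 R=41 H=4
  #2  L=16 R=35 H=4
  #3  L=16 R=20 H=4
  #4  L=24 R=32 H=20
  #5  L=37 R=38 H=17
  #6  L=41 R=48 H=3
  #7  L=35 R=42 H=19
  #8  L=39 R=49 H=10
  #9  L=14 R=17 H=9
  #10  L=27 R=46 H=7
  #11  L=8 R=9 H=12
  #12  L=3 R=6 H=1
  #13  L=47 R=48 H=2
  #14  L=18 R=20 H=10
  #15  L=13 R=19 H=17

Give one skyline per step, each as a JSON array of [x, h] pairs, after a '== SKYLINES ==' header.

== SKYLINES ==
[[27,4],[41,0]]
[[16,4],[41,0]]
[[16,4],[41,0]]
[[16,4],[24,20],[32,4],[41,0]]
[[16,4],[24,20],[32,4],[37,17],[38,4],[41,0]]
[[16,4],[24,20],[32,4],[37,17],[38,4],[41,3],[48,0]]
[[16,4],[24,20],[32,4],[35,19],[42,3],[48,0]]
[[16,4],[24,20],[32,4],[35,19],[42,10],[49,0]]
[[14,9],[17,4],[24,20],[32,4],[35,19],[42,10],[49,0]]
[[14,9],[17,4],[24,20],[32,7],[35,19],[42,10],[49,0]]
[[8,12],[9,0],[14,9],[17,4],[24,20],[32,7],[35,19],[42,10],[49,0]]
[[3,1],[6,0],[8,12],[9,0],[14,9],[17,4],[24,20],[32,7],[35,19],[42,10],[49,0]]
[[3,1],[6,0],[8,12],[9,0],[14,9],[17,4],[24,20],[32,7],[35,19],[42,10],[49,0]]
[[3,1],[6,0],[8,12],[9,0],[14,9],[17,4],[18,10],[20,4],[24,20],[32,7],[35,19],[42,10],[49,0]]
[[3,1],[6,0],[8,12],[9,0],[13,17],[19,10],[20,4],[24,20],[32,7],[35,19],[42,10],[49,0]]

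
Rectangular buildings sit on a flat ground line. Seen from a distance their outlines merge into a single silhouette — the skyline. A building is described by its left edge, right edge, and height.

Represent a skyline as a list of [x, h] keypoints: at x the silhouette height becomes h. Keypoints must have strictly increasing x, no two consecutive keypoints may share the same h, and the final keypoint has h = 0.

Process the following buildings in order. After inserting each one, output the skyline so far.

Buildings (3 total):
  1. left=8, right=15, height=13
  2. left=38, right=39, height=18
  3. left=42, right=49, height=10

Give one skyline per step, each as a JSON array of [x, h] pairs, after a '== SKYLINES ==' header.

== SKYLINES ==
[[8,13],[15,0]]
[[8,13],[15,0],[38,18],[39,0]]
[[8,13],[15,0],[38,18],[39,0],[42,10],[49,0]]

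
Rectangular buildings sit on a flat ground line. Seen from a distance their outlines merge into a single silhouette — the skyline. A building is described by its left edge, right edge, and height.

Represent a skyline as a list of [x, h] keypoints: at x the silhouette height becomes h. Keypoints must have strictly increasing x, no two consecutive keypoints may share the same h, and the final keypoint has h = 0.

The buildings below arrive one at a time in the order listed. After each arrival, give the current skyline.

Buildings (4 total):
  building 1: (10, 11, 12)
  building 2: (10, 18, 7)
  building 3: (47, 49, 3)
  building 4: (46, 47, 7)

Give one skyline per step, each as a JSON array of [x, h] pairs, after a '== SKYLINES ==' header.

== SKYLINES ==
[[10,12],[11,0]]
[[10,12],[11,7],[18,0]]
[[10,12],[11,7],[18,0],[47,3],[49,0]]
[[10,12],[11,7],[18,0],[46,7],[47,3],[49,0]]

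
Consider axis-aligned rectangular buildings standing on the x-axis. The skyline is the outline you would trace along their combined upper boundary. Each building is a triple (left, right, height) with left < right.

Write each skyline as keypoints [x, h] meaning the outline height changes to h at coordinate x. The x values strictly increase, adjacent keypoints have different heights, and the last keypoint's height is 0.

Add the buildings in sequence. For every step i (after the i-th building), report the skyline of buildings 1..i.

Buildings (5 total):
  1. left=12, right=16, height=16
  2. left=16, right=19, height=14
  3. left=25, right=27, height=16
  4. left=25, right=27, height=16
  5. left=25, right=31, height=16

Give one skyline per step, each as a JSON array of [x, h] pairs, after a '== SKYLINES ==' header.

== SKYLINES ==
[[12,16],[16,0]]
[[12,16],[16,14],[19,0]]
[[12,16],[16,14],[19,0],[25,16],[27,0]]
[[12,16],[16,14],[19,0],[25,16],[27,0]]
[[12,16],[16,14],[19,0],[25,16],[31,0]]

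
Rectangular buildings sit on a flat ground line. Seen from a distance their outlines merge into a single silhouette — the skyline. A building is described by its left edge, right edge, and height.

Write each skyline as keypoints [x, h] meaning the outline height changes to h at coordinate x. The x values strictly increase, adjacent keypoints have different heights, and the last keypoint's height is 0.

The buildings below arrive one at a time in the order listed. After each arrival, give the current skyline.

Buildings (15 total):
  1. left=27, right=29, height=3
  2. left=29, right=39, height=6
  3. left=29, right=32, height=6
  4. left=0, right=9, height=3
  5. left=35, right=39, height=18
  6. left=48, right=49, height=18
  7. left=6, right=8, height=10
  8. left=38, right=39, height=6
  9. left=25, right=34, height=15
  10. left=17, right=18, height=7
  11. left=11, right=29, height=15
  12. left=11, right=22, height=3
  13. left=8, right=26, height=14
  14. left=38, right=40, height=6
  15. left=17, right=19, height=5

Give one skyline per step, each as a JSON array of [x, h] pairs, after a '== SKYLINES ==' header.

== SKYLINES ==
[[27,3],[29,0]]
[[27,3],[29,6],[39,0]]
[[27,3],[29,6],[39,0]]
[[0,3],[9,0],[27,3],[29,6],[39,0]]
[[0,3],[9,0],[27,3],[29,6],[35,18],[39,0]]
[[0,3],[9,0],[27,3],[29,6],[35,18],[39,0],[48,18],[49,0]]
[[0,3],[6,10],[8,3],[9,0],[27,3],[29,6],[35,18],[39,0],[48,18],[49,0]]
[[0,3],[6,10],[8,3],[9,0],[27,3],[29,6],[35,18],[39,0],[48,18],[49,0]]
[[0,3],[6,10],[8,3],[9,0],[25,15],[34,6],[35,18],[39,0],[48,18],[49,0]]
[[0,3],[6,10],[8,3],[9,0],[17,7],[18,0],[25,15],[34,6],[35,18],[39,0],[48,18],[49,0]]
[[0,3],[6,10],[8,3],[9,0],[11,15],[34,6],[35,18],[39,0],[48,18],[49,0]]
[[0,3],[6,10],[8,3],[9,0],[11,15],[34,6],[35,18],[39,0],[48,18],[49,0]]
[[0,3],[6,10],[8,14],[11,15],[34,6],[35,18],[39,0],[48,18],[49,0]]
[[0,3],[6,10],[8,14],[11,15],[34,6],[35,18],[39,6],[40,0],[48,18],[49,0]]
[[0,3],[6,10],[8,14],[11,15],[34,6],[35,18],[39,6],[40,0],[48,18],[49,0]]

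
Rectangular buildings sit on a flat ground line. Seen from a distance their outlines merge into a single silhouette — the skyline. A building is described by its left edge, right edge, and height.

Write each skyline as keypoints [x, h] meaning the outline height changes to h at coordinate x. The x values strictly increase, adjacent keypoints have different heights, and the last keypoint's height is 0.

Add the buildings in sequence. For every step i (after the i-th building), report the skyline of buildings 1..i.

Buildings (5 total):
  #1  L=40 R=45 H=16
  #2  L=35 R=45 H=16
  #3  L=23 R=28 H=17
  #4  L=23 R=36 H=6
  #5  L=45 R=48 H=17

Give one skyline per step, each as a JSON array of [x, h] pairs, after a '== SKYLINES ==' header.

== SKYLINES ==
[[40,16],[45,0]]
[[35,16],[45,0]]
[[23,17],[28,0],[35,16],[45,0]]
[[23,17],[28,6],[35,16],[45,0]]
[[23,17],[28,6],[35,16],[45,17],[48,0]]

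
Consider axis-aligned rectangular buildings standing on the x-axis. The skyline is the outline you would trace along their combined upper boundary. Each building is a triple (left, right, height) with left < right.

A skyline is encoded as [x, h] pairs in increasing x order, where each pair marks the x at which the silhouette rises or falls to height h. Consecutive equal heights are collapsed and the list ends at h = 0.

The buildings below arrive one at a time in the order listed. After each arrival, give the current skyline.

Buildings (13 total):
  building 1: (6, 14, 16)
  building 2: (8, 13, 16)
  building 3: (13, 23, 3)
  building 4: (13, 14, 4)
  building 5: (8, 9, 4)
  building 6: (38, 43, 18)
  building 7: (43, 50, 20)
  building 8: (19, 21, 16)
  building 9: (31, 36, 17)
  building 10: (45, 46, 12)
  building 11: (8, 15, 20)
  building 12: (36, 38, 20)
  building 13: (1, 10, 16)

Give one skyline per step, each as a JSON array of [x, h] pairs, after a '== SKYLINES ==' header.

== SKYLINES ==
[[6,16],[14,0]]
[[6,16],[14,0]]
[[6,16],[14,3],[23,0]]
[[6,16],[14,3],[23,0]]
[[6,16],[14,3],[23,0]]
[[6,16],[14,3],[23,0],[38,18],[43,0]]
[[6,16],[14,3],[23,0],[38,18],[43,20],[50,0]]
[[6,16],[14,3],[19,16],[21,3],[23,0],[38,18],[43,20],[50,0]]
[[6,16],[14,3],[19,16],[21,3],[23,0],[31,17],[36,0],[38,18],[43,20],[50,0]]
[[6,16],[14,3],[19,16],[21,3],[23,0],[31,17],[36,0],[38,18],[43,20],[50,0]]
[[6,16],[8,20],[15,3],[19,16],[21,3],[23,0],[31,17],[36,0],[38,18],[43,20],[50,0]]
[[6,16],[8,20],[15,3],[19,16],[21,3],[23,0],[31,17],[36,20],[38,18],[43,20],[50,0]]
[[1,16],[8,20],[15,3],[19,16],[21,3],[23,0],[31,17],[36,20],[38,18],[43,20],[50,0]]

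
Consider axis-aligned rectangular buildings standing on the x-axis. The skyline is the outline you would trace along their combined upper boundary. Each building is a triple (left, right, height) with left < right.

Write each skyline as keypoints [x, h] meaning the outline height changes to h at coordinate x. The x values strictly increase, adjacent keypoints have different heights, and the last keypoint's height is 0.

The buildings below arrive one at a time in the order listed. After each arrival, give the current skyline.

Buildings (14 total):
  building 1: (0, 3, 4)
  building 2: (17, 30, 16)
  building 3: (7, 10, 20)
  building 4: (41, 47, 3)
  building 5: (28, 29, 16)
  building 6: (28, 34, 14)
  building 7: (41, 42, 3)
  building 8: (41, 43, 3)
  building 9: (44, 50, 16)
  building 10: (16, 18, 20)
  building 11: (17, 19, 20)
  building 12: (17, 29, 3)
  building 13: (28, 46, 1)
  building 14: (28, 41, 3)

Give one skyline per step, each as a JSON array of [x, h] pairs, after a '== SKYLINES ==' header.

== SKYLINES ==
[[0,4],[3,0]]
[[0,4],[3,0],[17,16],[30,0]]
[[0,4],[3,0],[7,20],[10,0],[17,16],[30,0]]
[[0,4],[3,0],[7,20],[10,0],[17,16],[30,0],[41,3],[47,0]]
[[0,4],[3,0],[7,20],[10,0],[17,16],[30,0],[41,3],[47,0]]
[[0,4],[3,0],[7,20],[10,0],[17,16],[30,14],[34,0],[41,3],[47,0]]
[[0,4],[3,0],[7,20],[10,0],[17,16],[30,14],[34,0],[41,3],[47,0]]
[[0,4],[3,0],[7,20],[10,0],[17,16],[30,14],[34,0],[41,3],[47,0]]
[[0,4],[3,0],[7,20],[10,0],[17,16],[30,14],[34,0],[41,3],[44,16],[50,0]]
[[0,4],[3,0],[7,20],[10,0],[16,20],[18,16],[30,14],[34,0],[41,3],[44,16],[50,0]]
[[0,4],[3,0],[7,20],[10,0],[16,20],[19,16],[30,14],[34,0],[41,3],[44,16],[50,0]]
[[0,4],[3,0],[7,20],[10,0],[16,20],[19,16],[30,14],[34,0],[41,3],[44,16],[50,0]]
[[0,4],[3,0],[7,20],[10,0],[16,20],[19,16],[30,14],[34,1],[41,3],[44,16],[50,0]]
[[0,4],[3,0],[7,20],[10,0],[16,20],[19,16],[30,14],[34,3],[44,16],[50,0]]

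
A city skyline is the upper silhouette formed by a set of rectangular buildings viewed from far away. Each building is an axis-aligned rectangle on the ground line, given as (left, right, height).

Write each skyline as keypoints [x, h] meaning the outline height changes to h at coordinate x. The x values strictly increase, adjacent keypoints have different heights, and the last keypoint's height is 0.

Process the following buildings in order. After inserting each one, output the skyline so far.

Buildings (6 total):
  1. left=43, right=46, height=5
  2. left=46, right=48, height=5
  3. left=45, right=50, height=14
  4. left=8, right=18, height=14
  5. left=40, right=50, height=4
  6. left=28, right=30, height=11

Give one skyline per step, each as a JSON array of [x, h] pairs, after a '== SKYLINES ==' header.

== SKYLINES ==
[[43,5],[46,0]]
[[43,5],[48,0]]
[[43,5],[45,14],[50,0]]
[[8,14],[18,0],[43,5],[45,14],[50,0]]
[[8,14],[18,0],[40,4],[43,5],[45,14],[50,0]]
[[8,14],[18,0],[28,11],[30,0],[40,4],[43,5],[45,14],[50,0]]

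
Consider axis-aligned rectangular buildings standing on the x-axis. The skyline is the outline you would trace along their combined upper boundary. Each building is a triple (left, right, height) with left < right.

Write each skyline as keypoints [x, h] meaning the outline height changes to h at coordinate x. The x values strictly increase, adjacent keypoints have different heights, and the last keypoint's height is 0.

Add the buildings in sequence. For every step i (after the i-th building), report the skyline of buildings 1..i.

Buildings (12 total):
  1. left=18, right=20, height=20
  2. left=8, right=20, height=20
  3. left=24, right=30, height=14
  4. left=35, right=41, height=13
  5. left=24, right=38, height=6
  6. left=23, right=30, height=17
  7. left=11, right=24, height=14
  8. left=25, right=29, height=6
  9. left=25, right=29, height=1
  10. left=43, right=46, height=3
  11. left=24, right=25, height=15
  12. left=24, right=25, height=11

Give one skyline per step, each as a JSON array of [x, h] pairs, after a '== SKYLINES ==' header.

== SKYLINES ==
[[18,20],[20,0]]
[[8,20],[20,0]]
[[8,20],[20,0],[24,14],[30,0]]
[[8,20],[20,0],[24,14],[30,0],[35,13],[41,0]]
[[8,20],[20,0],[24,14],[30,6],[35,13],[41,0]]
[[8,20],[20,0],[23,17],[30,6],[35,13],[41,0]]
[[8,20],[20,14],[23,17],[30,6],[35,13],[41,0]]
[[8,20],[20,14],[23,17],[30,6],[35,13],[41,0]]
[[8,20],[20,14],[23,17],[30,6],[35,13],[41,0]]
[[8,20],[20,14],[23,17],[30,6],[35,13],[41,0],[43,3],[46,0]]
[[8,20],[20,14],[23,17],[30,6],[35,13],[41,0],[43,3],[46,0]]
[[8,20],[20,14],[23,17],[30,6],[35,13],[41,0],[43,3],[46,0]]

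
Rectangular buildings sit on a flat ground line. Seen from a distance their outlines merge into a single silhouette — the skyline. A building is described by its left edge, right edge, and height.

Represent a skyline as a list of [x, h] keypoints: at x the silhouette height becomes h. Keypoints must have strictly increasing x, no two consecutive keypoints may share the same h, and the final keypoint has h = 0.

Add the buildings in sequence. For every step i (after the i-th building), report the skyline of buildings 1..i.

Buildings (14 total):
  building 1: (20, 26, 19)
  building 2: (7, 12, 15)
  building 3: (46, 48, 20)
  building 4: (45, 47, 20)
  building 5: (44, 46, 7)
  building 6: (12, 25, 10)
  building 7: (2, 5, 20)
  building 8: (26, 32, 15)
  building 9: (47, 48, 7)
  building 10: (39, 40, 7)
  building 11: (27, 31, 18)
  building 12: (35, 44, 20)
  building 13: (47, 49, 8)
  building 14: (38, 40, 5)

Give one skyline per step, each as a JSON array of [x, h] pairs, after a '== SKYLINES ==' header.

== SKYLINES ==
[[20,19],[26,0]]
[[7,15],[12,0],[20,19],[26,0]]
[[7,15],[12,0],[20,19],[26,0],[46,20],[48,0]]
[[7,15],[12,0],[20,19],[26,0],[45,20],[48,0]]
[[7,15],[12,0],[20,19],[26,0],[44,7],[45,20],[48,0]]
[[7,15],[12,10],[20,19],[26,0],[44,7],[45,20],[48,0]]
[[2,20],[5,0],[7,15],[12,10],[20,19],[26,0],[44,7],[45,20],[48,0]]
[[2,20],[5,0],[7,15],[12,10],[20,19],[26,15],[32,0],[44,7],[45,20],[48,0]]
[[2,20],[5,0],[7,15],[12,10],[20,19],[26,15],[32,0],[44,7],[45,20],[48,0]]
[[2,20],[5,0],[7,15],[12,10],[20,19],[26,15],[32,0],[39,7],[40,0],[44,7],[45,20],[48,0]]
[[2,20],[5,0],[7,15],[12,10],[20,19],[26,15],[27,18],[31,15],[32,0],[39,7],[40,0],[44,7],[45,20],[48,0]]
[[2,20],[5,0],[7,15],[12,10],[20,19],[26,15],[27,18],[31,15],[32,0],[35,20],[44,7],[45,20],[48,0]]
[[2,20],[5,0],[7,15],[12,10],[20,19],[26,15],[27,18],[31,15],[32,0],[35,20],[44,7],[45,20],[48,8],[49,0]]
[[2,20],[5,0],[7,15],[12,10],[20,19],[26,15],[27,18],[31,15],[32,0],[35,20],[44,7],[45,20],[48,8],[49,0]]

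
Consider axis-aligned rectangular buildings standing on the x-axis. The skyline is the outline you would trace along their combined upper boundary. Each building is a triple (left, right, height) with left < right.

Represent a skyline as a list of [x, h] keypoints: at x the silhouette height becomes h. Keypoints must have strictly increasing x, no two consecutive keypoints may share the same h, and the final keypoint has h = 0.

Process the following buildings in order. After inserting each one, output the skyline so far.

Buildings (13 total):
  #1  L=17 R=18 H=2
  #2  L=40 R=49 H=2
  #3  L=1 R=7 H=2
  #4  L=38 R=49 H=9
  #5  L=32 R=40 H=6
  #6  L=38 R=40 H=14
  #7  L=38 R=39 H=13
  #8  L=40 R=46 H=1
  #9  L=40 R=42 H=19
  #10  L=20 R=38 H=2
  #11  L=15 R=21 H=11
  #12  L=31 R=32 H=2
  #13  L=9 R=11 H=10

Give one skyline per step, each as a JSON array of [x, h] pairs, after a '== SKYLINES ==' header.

== SKYLINES ==
[[17,2],[18,0]]
[[17,2],[18,0],[40,2],[49,0]]
[[1,2],[7,0],[17,2],[18,0],[40,2],[49,0]]
[[1,2],[7,0],[17,2],[18,0],[38,9],[49,0]]
[[1,2],[7,0],[17,2],[18,0],[32,6],[38,9],[49,0]]
[[1,2],[7,0],[17,2],[18,0],[32,6],[38,14],[40,9],[49,0]]
[[1,2],[7,0],[17,2],[18,0],[32,6],[38,14],[40,9],[49,0]]
[[1,2],[7,0],[17,2],[18,0],[32,6],[38,14],[40,9],[49,0]]
[[1,2],[7,0],[17,2],[18,0],[32,6],[38,14],[40,19],[42,9],[49,0]]
[[1,2],[7,0],[17,2],[18,0],[20,2],[32,6],[38,14],[40,19],[42,9],[49,0]]
[[1,2],[7,0],[15,11],[21,2],[32,6],[38,14],[40,19],[42,9],[49,0]]
[[1,2],[7,0],[15,11],[21,2],[32,6],[38,14],[40,19],[42,9],[49,0]]
[[1,2],[7,0],[9,10],[11,0],[15,11],[21,2],[32,6],[38,14],[40,19],[42,9],[49,0]]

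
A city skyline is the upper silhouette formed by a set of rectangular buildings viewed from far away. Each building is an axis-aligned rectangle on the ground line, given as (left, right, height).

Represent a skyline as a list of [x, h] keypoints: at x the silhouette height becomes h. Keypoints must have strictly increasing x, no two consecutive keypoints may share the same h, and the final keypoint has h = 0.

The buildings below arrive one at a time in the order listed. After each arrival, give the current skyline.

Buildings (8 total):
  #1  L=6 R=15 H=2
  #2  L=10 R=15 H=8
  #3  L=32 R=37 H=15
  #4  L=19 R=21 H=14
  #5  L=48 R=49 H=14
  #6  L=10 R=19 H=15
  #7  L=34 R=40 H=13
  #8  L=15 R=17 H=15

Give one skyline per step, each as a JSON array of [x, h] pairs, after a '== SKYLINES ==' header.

== SKYLINES ==
[[6,2],[15,0]]
[[6,2],[10,8],[15,0]]
[[6,2],[10,8],[15,0],[32,15],[37,0]]
[[6,2],[10,8],[15,0],[19,14],[21,0],[32,15],[37,0]]
[[6,2],[10,8],[15,0],[19,14],[21,0],[32,15],[37,0],[48,14],[49,0]]
[[6,2],[10,15],[19,14],[21,0],[32,15],[37,0],[48,14],[49,0]]
[[6,2],[10,15],[19,14],[21,0],[32,15],[37,13],[40,0],[48,14],[49,0]]
[[6,2],[10,15],[19,14],[21,0],[32,15],[37,13],[40,0],[48,14],[49,0]]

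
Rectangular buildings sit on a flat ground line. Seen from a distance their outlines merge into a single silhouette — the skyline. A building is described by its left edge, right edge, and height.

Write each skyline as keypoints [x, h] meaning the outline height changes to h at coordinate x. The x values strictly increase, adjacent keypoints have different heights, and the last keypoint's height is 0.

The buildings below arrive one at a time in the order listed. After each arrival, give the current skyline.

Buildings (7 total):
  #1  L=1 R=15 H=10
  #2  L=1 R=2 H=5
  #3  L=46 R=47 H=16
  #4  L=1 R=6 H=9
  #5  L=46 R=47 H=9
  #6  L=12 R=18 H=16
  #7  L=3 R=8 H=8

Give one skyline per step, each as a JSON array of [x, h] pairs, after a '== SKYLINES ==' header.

== SKYLINES ==
[[1,10],[15,0]]
[[1,10],[15,0]]
[[1,10],[15,0],[46,16],[47,0]]
[[1,10],[15,0],[46,16],[47,0]]
[[1,10],[15,0],[46,16],[47,0]]
[[1,10],[12,16],[18,0],[46,16],[47,0]]
[[1,10],[12,16],[18,0],[46,16],[47,0]]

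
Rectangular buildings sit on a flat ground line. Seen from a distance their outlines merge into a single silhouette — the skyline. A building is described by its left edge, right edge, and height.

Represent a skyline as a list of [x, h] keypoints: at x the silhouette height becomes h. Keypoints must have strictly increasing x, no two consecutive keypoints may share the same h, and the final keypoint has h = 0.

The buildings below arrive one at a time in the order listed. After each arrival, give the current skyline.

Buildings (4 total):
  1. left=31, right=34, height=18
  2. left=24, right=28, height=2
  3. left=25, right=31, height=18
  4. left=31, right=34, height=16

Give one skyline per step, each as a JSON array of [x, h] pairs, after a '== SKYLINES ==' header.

== SKYLINES ==
[[31,18],[34,0]]
[[24,2],[28,0],[31,18],[34,0]]
[[24,2],[25,18],[34,0]]
[[24,2],[25,18],[34,0]]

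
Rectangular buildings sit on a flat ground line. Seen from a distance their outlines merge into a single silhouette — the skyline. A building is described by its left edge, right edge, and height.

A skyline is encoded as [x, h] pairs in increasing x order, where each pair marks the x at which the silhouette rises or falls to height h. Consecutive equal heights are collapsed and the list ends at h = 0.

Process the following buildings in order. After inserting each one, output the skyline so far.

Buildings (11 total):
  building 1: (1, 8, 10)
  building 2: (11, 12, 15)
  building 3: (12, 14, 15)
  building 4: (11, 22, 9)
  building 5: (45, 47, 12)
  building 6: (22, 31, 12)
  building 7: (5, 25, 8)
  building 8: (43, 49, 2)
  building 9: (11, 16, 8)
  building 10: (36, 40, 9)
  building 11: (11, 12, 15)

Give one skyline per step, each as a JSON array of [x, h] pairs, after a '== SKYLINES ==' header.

== SKYLINES ==
[[1,10],[8,0]]
[[1,10],[8,0],[11,15],[12,0]]
[[1,10],[8,0],[11,15],[14,0]]
[[1,10],[8,0],[11,15],[14,9],[22,0]]
[[1,10],[8,0],[11,15],[14,9],[22,0],[45,12],[47,0]]
[[1,10],[8,0],[11,15],[14,9],[22,12],[31,0],[45,12],[47,0]]
[[1,10],[8,8],[11,15],[14,9],[22,12],[31,0],[45,12],[47,0]]
[[1,10],[8,8],[11,15],[14,9],[22,12],[31,0],[43,2],[45,12],[47,2],[49,0]]
[[1,10],[8,8],[11,15],[14,9],[22,12],[31,0],[43,2],[45,12],[47,2],[49,0]]
[[1,10],[8,8],[11,15],[14,9],[22,12],[31,0],[36,9],[40,0],[43,2],[45,12],[47,2],[49,0]]
[[1,10],[8,8],[11,15],[14,9],[22,12],[31,0],[36,9],[40,0],[43,2],[45,12],[47,2],[49,0]]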